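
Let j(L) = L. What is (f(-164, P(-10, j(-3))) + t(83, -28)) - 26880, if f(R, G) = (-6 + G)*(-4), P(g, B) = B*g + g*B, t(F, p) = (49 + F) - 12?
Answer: -26976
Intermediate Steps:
t(F, p) = 37 + F
P(g, B) = 2*B*g (P(g, B) = B*g + B*g = 2*B*g)
f(R, G) = 24 - 4*G
(f(-164, P(-10, j(-3))) + t(83, -28)) - 26880 = ((24 - 8*(-3)*(-10)) + (37 + 83)) - 26880 = ((24 - 4*60) + 120) - 26880 = ((24 - 240) + 120) - 26880 = (-216 + 120) - 26880 = -96 - 26880 = -26976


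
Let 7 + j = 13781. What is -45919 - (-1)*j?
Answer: -32145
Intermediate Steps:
j = 13774 (j = -7 + 13781 = 13774)
-45919 - (-1)*j = -45919 - (-1)*13774 = -45919 - 1*(-13774) = -45919 + 13774 = -32145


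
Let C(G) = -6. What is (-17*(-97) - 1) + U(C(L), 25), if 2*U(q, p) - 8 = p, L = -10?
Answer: 3329/2 ≈ 1664.5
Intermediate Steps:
U(q, p) = 4 + p/2
(-17*(-97) - 1) + U(C(L), 25) = (-17*(-97) - 1) + (4 + (½)*25) = (1649 - 1) + (4 + 25/2) = 1648 + 33/2 = 3329/2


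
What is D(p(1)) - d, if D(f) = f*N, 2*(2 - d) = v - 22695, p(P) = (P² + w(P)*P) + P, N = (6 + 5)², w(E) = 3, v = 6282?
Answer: -15207/2 ≈ -7603.5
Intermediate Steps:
N = 121 (N = 11² = 121)
p(P) = P² + 4*P (p(P) = (P² + 3*P) + P = P² + 4*P)
d = 16417/2 (d = 2 - (6282 - 22695)/2 = 2 - ½*(-16413) = 2 + 16413/2 = 16417/2 ≈ 8208.5)
D(f) = 121*f (D(f) = f*121 = 121*f)
D(p(1)) - d = 121*(1*(4 + 1)) - 1*16417/2 = 121*(1*5) - 16417/2 = 121*5 - 16417/2 = 605 - 16417/2 = -15207/2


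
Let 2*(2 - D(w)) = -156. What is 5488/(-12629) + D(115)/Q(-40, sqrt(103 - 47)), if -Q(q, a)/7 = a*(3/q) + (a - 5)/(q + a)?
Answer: 714480464/448291613 + 150800*sqrt(14)/35497 ≈ 17.489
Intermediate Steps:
D(w) = 80 (D(w) = 2 - 1/2*(-156) = 2 + 78 = 80)
Q(q, a) = -21*a/q - 7*(-5 + a)/(a + q) (Q(q, a) = -7*(a*(3/q) + (a - 5)/(q + a)) = -7*(3*a/q + (-5 + a)/(a + q)) = -7*((-5 + a)/(a + q) + 3*a/q) = -21*a/q - 7*(-5 + a)/(a + q))
5488/(-12629) + D(115)/Q(-40, sqrt(103 - 47)) = 5488/(-12629) + 80/((7*(-3*(sqrt(103 - 47))**2 + 5*(-40) - 4*sqrt(103 - 47)*(-40))/(-40*(sqrt(103 - 47) - 40)))) = 5488*(-1/12629) + 80/((7*(-1/40)*(-3*(sqrt(56))**2 - 200 - 4*sqrt(56)*(-40))/(sqrt(56) - 40))) = -5488/12629 + 80/((7*(-1/40)*(-3*(2*sqrt(14))**2 - 200 - 4*2*sqrt(14)*(-40))/(2*sqrt(14) - 40))) = -5488/12629 + 80/((7*(-1/40)*(-3*56 - 200 + 320*sqrt(14))/(-40 + 2*sqrt(14)))) = -5488/12629 + 80/((7*(-1/40)*(-168 - 200 + 320*sqrt(14))/(-40 + 2*sqrt(14)))) = -5488/12629 + 80/((7*(-1/40)*(-368 + 320*sqrt(14))/(-40 + 2*sqrt(14)))) = -5488/12629 + 80/((-7*(-368 + 320*sqrt(14))/(40*(-40 + 2*sqrt(14))))) = -5488/12629 + 80*(-40*(-40 + 2*sqrt(14))/(7*(-368 + 320*sqrt(14)))) = -5488/12629 - 3200*(-40 + 2*sqrt(14))/(7*(-368 + 320*sqrt(14)))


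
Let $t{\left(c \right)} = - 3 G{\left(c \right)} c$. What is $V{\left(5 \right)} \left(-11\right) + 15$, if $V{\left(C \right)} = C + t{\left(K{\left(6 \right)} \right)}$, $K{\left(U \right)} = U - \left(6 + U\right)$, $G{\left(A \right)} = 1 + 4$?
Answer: $-1030$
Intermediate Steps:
$G{\left(A \right)} = 5$
$K{\left(U \right)} = -6$ ($K{\left(U \right)} = U - \left(6 + U\right) = -6$)
$t{\left(c \right)} = - 15 c$ ($t{\left(c \right)} = \left(-3\right) 5 c = - 15 c$)
$V{\left(C \right)} = 90 + C$ ($V{\left(C \right)} = C - -90 = C + 90 = 90 + C$)
$V{\left(5 \right)} \left(-11\right) + 15 = \left(90 + 5\right) \left(-11\right) + 15 = 95 \left(-11\right) + 15 = -1045 + 15 = -1030$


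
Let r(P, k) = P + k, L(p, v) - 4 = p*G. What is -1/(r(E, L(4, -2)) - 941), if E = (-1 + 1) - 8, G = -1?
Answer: 1/949 ≈ 0.0010537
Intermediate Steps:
L(p, v) = 4 - p (L(p, v) = 4 + p*(-1) = 4 - p)
E = -8 (E = 0 - 8 = -8)
-1/(r(E, L(4, -2)) - 941) = -1/((-8 + (4 - 1*4)) - 941) = -1/((-8 + (4 - 4)) - 941) = -1/((-8 + 0) - 941) = -1/(-8 - 941) = -1/(-949) = -1*(-1/949) = 1/949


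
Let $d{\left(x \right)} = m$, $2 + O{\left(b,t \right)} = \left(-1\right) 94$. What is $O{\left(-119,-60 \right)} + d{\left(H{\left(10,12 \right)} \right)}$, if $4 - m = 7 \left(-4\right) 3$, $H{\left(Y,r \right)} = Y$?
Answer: $-8$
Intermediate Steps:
$O{\left(b,t \right)} = -96$ ($O{\left(b,t \right)} = -2 - 94 = -96$)
$m = 88$ ($m = 4 - 7 \left(-4\right) 3 = 4 - \left(-28\right) 3 = 4 - -84 = 4 + 84 = 88$)
$d{\left(x \right)} = 88$
$O{\left(-119,-60 \right)} + d{\left(H{\left(10,12 \right)} \right)} = -96 + 88 = -8$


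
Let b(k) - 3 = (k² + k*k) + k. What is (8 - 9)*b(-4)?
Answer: -31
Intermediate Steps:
b(k) = 3 + k + 2*k² (b(k) = 3 + ((k² + k*k) + k) = 3 + ((k² + k²) + k) = 3 + (2*k² + k) = 3 + (k + 2*k²) = 3 + k + 2*k²)
(8 - 9)*b(-4) = (8 - 9)*(3 - 4 + 2*(-4)²) = -(3 - 4 + 2*16) = -(3 - 4 + 32) = -1*31 = -31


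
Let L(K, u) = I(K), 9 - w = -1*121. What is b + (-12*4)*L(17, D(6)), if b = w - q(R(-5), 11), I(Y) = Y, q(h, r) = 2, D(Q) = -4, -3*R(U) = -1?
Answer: -688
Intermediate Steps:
R(U) = ⅓ (R(U) = -⅓*(-1) = ⅓)
w = 130 (w = 9 - (-1)*121 = 9 - 1*(-121) = 9 + 121 = 130)
L(K, u) = K
b = 128 (b = 130 - 1*2 = 130 - 2 = 128)
b + (-12*4)*L(17, D(6)) = 128 - 12*4*17 = 128 - 48*17 = 128 - 816 = -688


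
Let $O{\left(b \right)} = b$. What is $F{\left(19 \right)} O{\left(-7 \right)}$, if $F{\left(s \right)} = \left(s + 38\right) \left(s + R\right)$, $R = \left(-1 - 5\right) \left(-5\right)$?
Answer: $-19551$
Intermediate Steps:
$R = 30$ ($R = \left(-6\right) \left(-5\right) = 30$)
$F{\left(s \right)} = \left(30 + s\right) \left(38 + s\right)$ ($F{\left(s \right)} = \left(s + 38\right) \left(s + 30\right) = \left(38 + s\right) \left(30 + s\right) = \left(30 + s\right) \left(38 + s\right)$)
$F{\left(19 \right)} O{\left(-7 \right)} = \left(1140 + 19^{2} + 68 \cdot 19\right) \left(-7\right) = \left(1140 + 361 + 1292\right) \left(-7\right) = 2793 \left(-7\right) = -19551$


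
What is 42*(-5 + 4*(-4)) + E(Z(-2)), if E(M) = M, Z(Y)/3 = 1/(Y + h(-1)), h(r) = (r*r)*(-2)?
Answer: -3531/4 ≈ -882.75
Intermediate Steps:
h(r) = -2*r**2 (h(r) = r**2*(-2) = -2*r**2)
Z(Y) = 3/(-2 + Y) (Z(Y) = 3/(Y - 2*(-1)**2) = 3/(Y - 2*1) = 3/(Y - 2) = 3/(-2 + Y))
42*(-5 + 4*(-4)) + E(Z(-2)) = 42*(-5 + 4*(-4)) + 3/(-2 - 2) = 42*(-5 - 16) + 3/(-4) = 42*(-21) + 3*(-1/4) = -882 - 3/4 = -3531/4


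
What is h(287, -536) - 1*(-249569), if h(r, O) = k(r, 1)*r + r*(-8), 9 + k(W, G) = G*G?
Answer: 244977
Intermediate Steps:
k(W, G) = -9 + G² (k(W, G) = -9 + G*G = -9 + G²)
h(r, O) = -16*r (h(r, O) = (-9 + 1²)*r + r*(-8) = (-9 + 1)*r - 8*r = -8*r - 8*r = -16*r)
h(287, -536) - 1*(-249569) = -16*287 - 1*(-249569) = -4592 + 249569 = 244977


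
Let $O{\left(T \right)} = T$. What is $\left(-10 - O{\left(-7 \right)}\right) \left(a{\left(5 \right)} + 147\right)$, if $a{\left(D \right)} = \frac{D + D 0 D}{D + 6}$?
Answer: $- \frac{4866}{11} \approx -442.36$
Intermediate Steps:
$a{\left(D \right)} = \frac{D}{6 + D}$ ($a{\left(D \right)} = \frac{D + 0 D}{6 + D} = \frac{D + 0}{6 + D} = \frac{D}{6 + D}$)
$\left(-10 - O{\left(-7 \right)}\right) \left(a{\left(5 \right)} + 147\right) = \left(-10 - -7\right) \left(\frac{5}{6 + 5} + 147\right) = \left(-10 + 7\right) \left(\frac{5}{11} + 147\right) = - 3 \left(5 \cdot \frac{1}{11} + 147\right) = - 3 \left(\frac{5}{11} + 147\right) = \left(-3\right) \frac{1622}{11} = - \frac{4866}{11}$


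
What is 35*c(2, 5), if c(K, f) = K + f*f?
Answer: 945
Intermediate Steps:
c(K, f) = K + f**2
35*c(2, 5) = 35*(2 + 5**2) = 35*(2 + 25) = 35*27 = 945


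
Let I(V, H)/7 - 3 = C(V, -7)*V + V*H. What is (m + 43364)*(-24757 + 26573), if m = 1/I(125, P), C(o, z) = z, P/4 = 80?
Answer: 2696130334915/34237 ≈ 7.8749e+7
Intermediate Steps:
P = 320 (P = 4*80 = 320)
I(V, H) = 21 - 49*V + 7*H*V (I(V, H) = 21 + 7*(-7*V + V*H) = 21 + 7*(-7*V + H*V) = 21 + (-49*V + 7*H*V) = 21 - 49*V + 7*H*V)
m = 1/273896 (m = 1/(21 - 49*125 + 7*320*125) = 1/(21 - 6125 + 280000) = 1/273896 ≈ 3.6510e-6)
(m + 43364)*(-24757 + 26573) = (1/273896 + 43364)*(-24757 + 26573) = (11877226145/273896)*1816 = 2696130334915/34237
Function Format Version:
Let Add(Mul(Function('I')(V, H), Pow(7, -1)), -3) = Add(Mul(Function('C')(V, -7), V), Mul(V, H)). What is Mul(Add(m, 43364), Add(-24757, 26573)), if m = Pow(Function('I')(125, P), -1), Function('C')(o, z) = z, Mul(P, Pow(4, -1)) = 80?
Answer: Rational(2696130334915, 34237) ≈ 7.8749e+7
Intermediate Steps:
P = 320 (P = Mul(4, 80) = 320)
Function('I')(V, H) = Add(21, Mul(-49, V), Mul(7, H, V)) (Function('I')(V, H) = Add(21, Mul(7, Add(Mul(-7, V), Mul(V, H)))) = Add(21, Mul(7, Add(Mul(-7, V), Mul(H, V)))) = Add(21, Add(Mul(-49, V), Mul(7, H, V))) = Add(21, Mul(-49, V), Mul(7, H, V)))
m = Rational(1, 273896) (m = Pow(Add(21, Mul(-49, 125), Mul(7, 320, 125)), -1) = Pow(Add(21, -6125, 280000), -1) = Pow(273896, -1) = Rational(1, 273896) ≈ 3.6510e-6)
Mul(Add(m, 43364), Add(-24757, 26573)) = Mul(Add(Rational(1, 273896), 43364), Add(-24757, 26573)) = Mul(Rational(11877226145, 273896), 1816) = Rational(2696130334915, 34237)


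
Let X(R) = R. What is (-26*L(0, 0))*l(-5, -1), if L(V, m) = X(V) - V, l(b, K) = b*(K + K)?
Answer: 0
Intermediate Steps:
l(b, K) = 2*K*b (l(b, K) = b*(2*K) = 2*K*b)
L(V, m) = 0 (L(V, m) = V - V = 0)
(-26*L(0, 0))*l(-5, -1) = (-26*0)*(2*(-1)*(-5)) = 0*10 = 0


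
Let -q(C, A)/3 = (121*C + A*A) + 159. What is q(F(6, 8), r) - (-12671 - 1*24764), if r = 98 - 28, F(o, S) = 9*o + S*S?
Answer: -20576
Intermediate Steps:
F(o, S) = S² + 9*o (F(o, S) = 9*o + S² = S² + 9*o)
r = 70
q(C, A) = -477 - 363*C - 3*A² (q(C, A) = -3*((121*C + A*A) + 159) = -3*((121*C + A²) + 159) = -3*((A² + 121*C) + 159) = -3*(159 + A² + 121*C) = -477 - 363*C - 3*A²)
q(F(6, 8), r) - (-12671 - 1*24764) = (-477 - 363*(8² + 9*6) - 3*70²) - (-12671 - 1*24764) = (-477 - 363*(64 + 54) - 3*4900) - (-12671 - 24764) = (-477 - 363*118 - 14700) - 1*(-37435) = (-477 - 42834 - 14700) + 37435 = -58011 + 37435 = -20576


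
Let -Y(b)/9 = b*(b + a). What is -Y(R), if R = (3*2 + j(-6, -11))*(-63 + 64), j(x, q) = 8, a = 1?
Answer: 1890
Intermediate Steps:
R = 14 (R = (3*2 + 8)*(-63 + 64) = (6 + 8)*1 = 14*1 = 14)
Y(b) = -9*b*(1 + b) (Y(b) = -9*b*(b + 1) = -9*b*(1 + b))
-Y(R) = -(-9)*14*(1 + 14) = -(-9)*14*15 = -1*(-1890) = 1890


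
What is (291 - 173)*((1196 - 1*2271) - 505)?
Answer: -186440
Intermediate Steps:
(291 - 173)*((1196 - 1*2271) - 505) = 118*((1196 - 2271) - 505) = 118*(-1075 - 505) = 118*(-1580) = -186440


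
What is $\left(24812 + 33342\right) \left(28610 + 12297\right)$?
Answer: $2378905678$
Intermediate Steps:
$\left(24812 + 33342\right) \left(28610 + 12297\right) = 58154 \cdot 40907 = 2378905678$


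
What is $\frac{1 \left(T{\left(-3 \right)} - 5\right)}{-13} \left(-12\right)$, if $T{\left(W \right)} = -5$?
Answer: $- \frac{120}{13} \approx -9.2308$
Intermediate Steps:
$\frac{1 \left(T{\left(-3 \right)} - 5\right)}{-13} \left(-12\right) = \frac{1 \left(-5 - 5\right)}{-13} \left(-12\right) = 1 \left(-10\right) \left(- \frac{1}{13}\right) \left(-12\right) = \left(-10\right) \left(- \frac{1}{13}\right) \left(-12\right) = \frac{10}{13} \left(-12\right) = - \frac{120}{13}$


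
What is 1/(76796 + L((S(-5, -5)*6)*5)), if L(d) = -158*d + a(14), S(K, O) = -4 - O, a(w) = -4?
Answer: 1/72052 ≈ 1.3879e-5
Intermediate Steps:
L(d) = -4 - 158*d (L(d) = -158*d - 4 = -4 - 158*d)
1/(76796 + L((S(-5, -5)*6)*5)) = 1/(76796 + (-4 - 158*(-4 - 1*(-5))*6*5)) = 1/(76796 + (-4 - 158*(-4 + 5)*6*5)) = 1/(76796 + (-4 - 158*1*6*5)) = 1/(76796 + (-4 - 948*5)) = 1/(76796 + (-4 - 158*30)) = 1/(76796 + (-4 - 4740)) = 1/(76796 - 4744) = 1/72052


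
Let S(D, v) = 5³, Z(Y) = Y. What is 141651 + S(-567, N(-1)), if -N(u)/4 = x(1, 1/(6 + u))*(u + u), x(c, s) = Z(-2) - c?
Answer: 141776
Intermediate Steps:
x(c, s) = -2 - c
N(u) = 24*u (N(u) = -4*(-2 - 1*1)*(u + u) = -4*(-2 - 1)*2*u = -(-12)*2*u = -(-24)*u = 24*u)
S(D, v) = 125
141651 + S(-567, N(-1)) = 141651 + 125 = 141776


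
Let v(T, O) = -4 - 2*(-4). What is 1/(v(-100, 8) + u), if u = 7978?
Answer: 1/7982 ≈ 0.00012528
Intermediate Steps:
v(T, O) = 4 (v(T, O) = -4 + 8 = 4)
1/(v(-100, 8) + u) = 1/(4 + 7978) = 1/7982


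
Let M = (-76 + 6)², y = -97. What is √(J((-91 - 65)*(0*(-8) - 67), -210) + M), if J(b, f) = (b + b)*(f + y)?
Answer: 2*I*√1603157 ≈ 2532.3*I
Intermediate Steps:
M = 4900 (M = (-70)² = 4900)
J(b, f) = 2*b*(-97 + f) (J(b, f) = (b + b)*(f - 97) = (2*b)*(-97 + f) = 2*b*(-97 + f))
√(J((-91 - 65)*(0*(-8) - 67), -210) + M) = √(2*((-91 - 65)*(0*(-8) - 67))*(-97 - 210) + 4900) = √(2*(-156*(0 - 67))*(-307) + 4900) = √(2*(-156*(-67))*(-307) + 4900) = √(2*10452*(-307) + 4900) = √(-6417528 + 4900) = √(-6412628) = 2*I*√1603157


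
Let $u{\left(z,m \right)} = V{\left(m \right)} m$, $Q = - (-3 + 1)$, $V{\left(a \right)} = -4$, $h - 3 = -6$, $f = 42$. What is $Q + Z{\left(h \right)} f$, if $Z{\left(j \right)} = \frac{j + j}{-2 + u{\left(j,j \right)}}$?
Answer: $- \frac{116}{5} \approx -23.2$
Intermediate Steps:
$h = -3$ ($h = 3 - 6 = -3$)
$Q = 2$ ($Q = \left(-1\right) \left(-2\right) = 2$)
$u{\left(z,m \right)} = - 4 m$
$Z{\left(j \right)} = \frac{2 j}{-2 - 4 j}$ ($Z{\left(j \right)} = \frac{j + j}{-2 - 4 j} = \frac{2 j}{-2 - 4 j}$)
$Q + Z{\left(h \right)} f = 2 + - \frac{3}{-1 - -6} \cdot 42 = 2 + - \frac{3}{-1 + 6} \cdot 42 = 2 + - \frac{3}{5} \cdot 42 = 2 + \left(-3\right) \frac{1}{5} \cdot 42 = 2 - \frac{126}{5} = - \frac{116}{5}$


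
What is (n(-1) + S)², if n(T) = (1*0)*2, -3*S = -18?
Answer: 36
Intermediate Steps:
S = 6 (S = -⅓*(-18) = 6)
n(T) = 0 (n(T) = 0*2 = 0)
(n(-1) + S)² = (0 + 6)² = 6² = 36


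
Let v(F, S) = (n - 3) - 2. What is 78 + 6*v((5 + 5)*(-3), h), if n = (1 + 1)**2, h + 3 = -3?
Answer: 72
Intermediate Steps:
h = -6 (h = -3 - 3 = -6)
n = 4 (n = 2**2 = 4)
v(F, S) = -1 (v(F, S) = (4 - 3) - 2 = 1 - 2 = -1)
78 + 6*v((5 + 5)*(-3), h) = 78 + 6*(-1) = 78 - 6 = 72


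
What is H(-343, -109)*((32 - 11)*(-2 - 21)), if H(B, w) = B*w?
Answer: -18057921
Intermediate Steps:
H(-343, -109)*((32 - 11)*(-2 - 21)) = (-343*(-109))*((32 - 11)*(-2 - 21)) = 37387*(21*(-23)) = 37387*(-483) = -18057921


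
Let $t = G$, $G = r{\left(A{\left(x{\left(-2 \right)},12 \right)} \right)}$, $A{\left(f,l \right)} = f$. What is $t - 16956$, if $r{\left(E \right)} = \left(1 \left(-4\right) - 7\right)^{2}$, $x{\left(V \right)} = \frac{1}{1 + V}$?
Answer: $-16835$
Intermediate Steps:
$r{\left(E \right)} = 121$ ($r{\left(E \right)} = \left(-4 - 7\right)^{2} = \left(-11\right)^{2} = 121$)
$G = 121$
$t = 121$
$t - 16956 = 121 - 16956 = -16835$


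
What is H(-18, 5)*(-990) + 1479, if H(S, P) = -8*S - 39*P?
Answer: 51969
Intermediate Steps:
H(S, P) = -39*P - 8*S
H(-18, 5)*(-990) + 1479 = (-39*5 - 8*(-18))*(-990) + 1479 = (-195 + 144)*(-990) + 1479 = -51*(-990) + 1479 = 50490 + 1479 = 51969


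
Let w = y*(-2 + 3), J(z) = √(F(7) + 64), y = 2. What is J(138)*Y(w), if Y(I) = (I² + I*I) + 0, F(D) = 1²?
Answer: 8*√65 ≈ 64.498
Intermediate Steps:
F(D) = 1
J(z) = √65 (J(z) = √(1 + 64) = √65)
w = 2 (w = 2*(-2 + 3) = 2*1 = 2)
Y(I) = 2*I² (Y(I) = (I² + I²) + 0 = 2*I² + 0 = 2*I²)
J(138)*Y(w) = √65*(2*2²) = √65*(2*4) = √65*8 = 8*√65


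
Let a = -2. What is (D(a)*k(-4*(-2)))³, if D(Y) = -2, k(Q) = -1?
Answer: 8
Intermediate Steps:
(D(a)*k(-4*(-2)))³ = (-2*(-1))³ = 2³ = 8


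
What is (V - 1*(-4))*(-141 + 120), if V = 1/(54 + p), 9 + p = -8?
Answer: -3129/37 ≈ -84.568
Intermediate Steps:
p = -17 (p = -9 - 8 = -17)
V = 1/37 (V = 1/(54 - 17) = 1/37 ≈ 0.027027)
(V - 1*(-4))*(-141 + 120) = (1/37 - 1*(-4))*(-141 + 120) = (1/37 + 4)*(-21) = (149/37)*(-21) = -3129/37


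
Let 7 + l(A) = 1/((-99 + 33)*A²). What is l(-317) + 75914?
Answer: 503436022517/6632274 ≈ 75907.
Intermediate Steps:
l(A) = -7 - 1/(66*A²) (l(A) = -7 + 1/((-99 + 33)*A²) = -7 + 1/(-66*A²) = -7 - 1/(66*A²))
l(-317) + 75914 = (-7 - 1/66/(-317)²) + 75914 = (-7 - 1/66*1/100489) + 75914 = (-7 - 1/6632274) + 75914 = -46425919/6632274 + 75914 = 503436022517/6632274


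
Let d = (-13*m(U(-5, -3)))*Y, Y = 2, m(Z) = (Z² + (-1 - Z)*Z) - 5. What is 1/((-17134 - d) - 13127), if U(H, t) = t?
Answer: -1/30313 ≈ -3.2989e-5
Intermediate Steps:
m(Z) = -5 + Z² + Z*(-1 - Z) (m(Z) = (Z² + Z*(-1 - Z)) - 5 = -5 + Z² + Z*(-1 - Z))
d = 52 (d = -13*(-5 - 1*(-3))*2 = -13*(-5 + 3)*2 = -13*(-2)*2 = 26*2 = 52)
1/((-17134 - d) - 13127) = 1/((-17134 - 1*52) - 13127) = 1/((-17134 - 52) - 13127) = 1/(-17186 - 13127) = 1/(-30313) = -1/30313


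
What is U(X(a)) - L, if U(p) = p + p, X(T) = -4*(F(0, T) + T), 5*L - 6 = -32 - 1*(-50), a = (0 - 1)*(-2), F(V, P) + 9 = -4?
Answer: 416/5 ≈ 83.200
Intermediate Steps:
F(V, P) = -13 (F(V, P) = -9 - 4 = -13)
a = 2 (a = -1*(-2) = 2)
L = 24/5 (L = 6/5 + (-32 - 1*(-50))/5 = 6/5 + (-32 + 50)/5 = 6/5 + (1/5)*18 = 6/5 + 18/5 = 24/5 ≈ 4.8000)
X(T) = 52 - 4*T (X(T) = -4*(-13 + T) = 52 - 4*T)
U(p) = 2*p
U(X(a)) - L = 2*(52 - 4*2) - 1*24/5 = 2*(52 - 8) - 24/5 = 2*44 - 24/5 = 88 - 24/5 = 416/5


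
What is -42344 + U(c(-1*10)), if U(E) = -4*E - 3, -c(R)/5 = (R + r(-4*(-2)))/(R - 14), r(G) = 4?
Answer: -42342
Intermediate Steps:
c(R) = -5*(4 + R)/(-14 + R) (c(R) = -5*(R + 4)/(R - 14) = -5*(4 + R)/(-14 + R))
U(E) = -3 - 4*E
-42344 + U(c(-1*10)) = -42344 + (-3 - 20*(-4 - (-1)*10)/(-14 - 1*10)) = -42344 + (-3 - 20*(-4 - 1*(-10))/(-14 - 10)) = -42344 + (-3 - 20*(-4 + 10)/(-24)) = -42344 + (-3 - 20*(-1)*6/24) = -42344 + (-3 - 4*(-5/4)) = -42344 + (-3 + 5) = -42344 + 2 = -42342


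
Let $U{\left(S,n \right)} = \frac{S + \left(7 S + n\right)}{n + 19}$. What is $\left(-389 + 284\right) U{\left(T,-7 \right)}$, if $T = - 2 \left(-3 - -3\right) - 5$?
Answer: $\frac{1645}{4} \approx 411.25$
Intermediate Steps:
$T = -5$ ($T = - 2 \left(-3 + 3\right) - 5 = \left(-2\right) 0 - 5 = 0 - 5 = -5$)
$U{\left(S,n \right)} = \frac{n + 8 S}{19 + n}$ ($U{\left(S,n \right)} = \frac{S + \left(n + 7 S\right)}{19 + n} = \frac{n + 8 S}{19 + n}$)
$\left(-389 + 284\right) U{\left(T,-7 \right)} = \left(-389 + 284\right) \frac{-7 + 8 \left(-5\right)}{19 - 7} = - 105 \frac{-7 - 40}{12} = - 105 \cdot \frac{1}{12} \left(-47\right) = \left(-105\right) \left(- \frac{47}{12}\right) = \frac{1645}{4}$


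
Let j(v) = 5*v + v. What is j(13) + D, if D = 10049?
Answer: 10127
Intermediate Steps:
j(v) = 6*v
j(13) + D = 6*13 + 10049 = 78 + 10049 = 10127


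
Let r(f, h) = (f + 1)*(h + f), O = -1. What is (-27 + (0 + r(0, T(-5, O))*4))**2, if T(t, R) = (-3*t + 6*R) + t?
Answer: 121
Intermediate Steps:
T(t, R) = -2*t + 6*R
r(f, h) = (1 + f)*(f + h)
(-27 + (0 + r(0, T(-5, O))*4))**2 = (-27 + (0 + (0 + (-2*(-5) + 6*(-1)) + 0**2 + 0*(-2*(-5) + 6*(-1)))*4))**2 = (-27 + (0 + (0 + (10 - 6) + 0 + 0*(10 - 6))*4))**2 = (-27 + (0 + (0 + 4 + 0 + 0*4)*4))**2 = (-27 + (0 + (0 + 4 + 0 + 0)*4))**2 = (-27 + (0 + 4*4))**2 = (-27 + (0 + 16))**2 = (-27 + 16)**2 = (-11)**2 = 121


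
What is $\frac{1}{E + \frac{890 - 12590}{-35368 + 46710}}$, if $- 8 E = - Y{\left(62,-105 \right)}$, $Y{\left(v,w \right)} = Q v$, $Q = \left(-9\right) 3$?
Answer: $- \frac{22684}{4770027} \approx -0.0047555$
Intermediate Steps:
$Q = -27$
$Y{\left(v,w \right)} = - 27 v$
$E = - \frac{837}{4}$ ($E = - \frac{\left(-1\right) \left(\left(-27\right) 62\right)}{8} = - \frac{\left(-1\right) \left(-1674\right)}{8} = \left(- \frac{1}{8}\right) 1674 = - \frac{837}{4} \approx -209.25$)
$\frac{1}{E + \frac{890 - 12590}{-35368 + 46710}} = \frac{1}{- \frac{837}{4} + \frac{890 - 12590}{-35368 + 46710}} = \frac{1}{- \frac{837}{4} - \frac{11700}{11342}} = \frac{1}{- \frac{837}{4} - \frac{5850}{5671}} = \frac{1}{- \frac{4770027}{22684}} = - \frac{22684}{4770027}$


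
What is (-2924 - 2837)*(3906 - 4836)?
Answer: 5357730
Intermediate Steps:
(-2924 - 2837)*(3906 - 4836) = -5761*(-930) = 5357730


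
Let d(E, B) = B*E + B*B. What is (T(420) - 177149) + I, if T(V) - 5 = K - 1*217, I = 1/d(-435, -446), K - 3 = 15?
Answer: -69682675617/392926 ≈ -1.7734e+5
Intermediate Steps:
K = 18 (K = 3 + 15 = 18)
d(E, B) = B² + B*E (d(E, B) = B*E + B² = B² + B*E)
I = 1/392926 (I = 1/(-446*(-446 - 435)) = 1/(-446*(-881)) = 1/392926 ≈ 2.5450e-6)
T(V) = -194 (T(V) = 5 + (18 - 1*217) = 5 + (18 - 217) = 5 - 199 = -194)
(T(420) - 177149) + I = (-194 - 177149) + 1/392926 = -177343 + 1/392926 = -69682675617/392926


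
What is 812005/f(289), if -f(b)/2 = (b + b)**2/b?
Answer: -47765/136 ≈ -351.21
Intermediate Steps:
f(b) = -8*b (f(b) = -2*(b + b)**2/b = -2*(2*b)**2/b = -2*4*b**2/b = -8*b)
812005/f(289) = 812005/((-8*289)) = 812005/(-2312) = 812005*(-1/2312) = -47765/136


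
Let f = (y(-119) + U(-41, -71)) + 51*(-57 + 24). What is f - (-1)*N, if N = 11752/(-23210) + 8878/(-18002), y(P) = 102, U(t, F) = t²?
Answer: 10341256029/104456605 ≈ 99.000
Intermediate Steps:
N = -104404471/104456605 (N = 11752*(-1/23210) + 8878*(-1/18002) = -5876/11605 - 4439/9001 = -104404471/104456605 ≈ -0.99950)
f = 100 (f = (102 + (-41)²) + 51*(-57 + 24) = (102 + 1681) + 51*(-33) = 1783 - 1683 = 100)
f - (-1)*N = 100 - (-1)*(-104404471)/104456605 = 100 - 1*104404471/104456605 = 100 - 104404471/104456605 = 10341256029/104456605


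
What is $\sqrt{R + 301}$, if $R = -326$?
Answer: $5 i \approx 5.0 i$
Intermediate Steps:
$\sqrt{R + 301} = \sqrt{-326 + 301} = \sqrt{-25} = 5 i$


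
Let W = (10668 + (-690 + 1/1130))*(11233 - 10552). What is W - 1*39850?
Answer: 7633340521/1130 ≈ 6.7552e+6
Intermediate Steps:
W = 7678371021/1130 (W = (10668 + (-690 + 1/1130))*681 = (10668 - 779699/1130)*681 = (11275141/1130)*681 = 7678371021/1130 ≈ 6.7950e+6)
W - 1*39850 = 7678371021/1130 - 1*39850 = 7678371021/1130 - 39850 = 7633340521/1130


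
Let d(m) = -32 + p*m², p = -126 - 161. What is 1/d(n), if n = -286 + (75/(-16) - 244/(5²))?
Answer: -160000/4145143835767 ≈ -3.8599e-8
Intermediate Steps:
p = -287
n = -120179/400 (n = -286 + (75*(-1/16) - 244/25) = -286 + (-75/16 - 244*1/25) = -286 + (-75/16 - 244/25) = -286 - 5779/400 = -120179/400 ≈ -300.45)
d(m) = -32 - 287*m²
1/d(n) = 1/(-32 - 287*(-120179/400)²) = 1/(-32 - 287*14442992041/160000) = 1/(-32 - 4145138715767/160000) = 1/(-4145143835767/160000) = -160000/4145143835767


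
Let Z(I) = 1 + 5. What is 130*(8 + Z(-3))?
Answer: 1820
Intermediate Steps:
Z(I) = 6
130*(8 + Z(-3)) = 130*(8 + 6) = 130*14 = 1820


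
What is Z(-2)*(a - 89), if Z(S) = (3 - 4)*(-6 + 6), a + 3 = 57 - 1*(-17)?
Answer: 0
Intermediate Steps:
a = 71 (a = -3 + (57 - 1*(-17)) = -3 + (57 + 17) = -3 + 74 = 71)
Z(S) = 0 (Z(S) = -1*0 = 0)
Z(-2)*(a - 89) = 0*(71 - 89) = 0*(-18) = 0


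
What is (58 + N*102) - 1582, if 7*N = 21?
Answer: -1218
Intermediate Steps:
N = 3 (N = (⅐)*21 = 3)
(58 + N*102) - 1582 = (58 + 3*102) - 1582 = (58 + 306) - 1582 = 364 - 1582 = -1218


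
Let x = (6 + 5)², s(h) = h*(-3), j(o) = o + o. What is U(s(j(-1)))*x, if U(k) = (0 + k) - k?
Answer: 0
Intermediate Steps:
j(o) = 2*o
s(h) = -3*h
U(k) = 0 (U(k) = k - k = 0)
x = 121 (x = 11² = 121)
U(s(j(-1)))*x = 0*121 = 0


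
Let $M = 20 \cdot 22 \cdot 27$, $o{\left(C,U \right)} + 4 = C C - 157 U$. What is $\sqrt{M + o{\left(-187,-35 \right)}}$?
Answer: $2 \sqrt{13085} \approx 228.78$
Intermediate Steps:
$o{\left(C,U \right)} = -4 + C^{2} - 157 U$ ($o{\left(C,U \right)} = -4 + \left(C C - 157 U\right) = -4 + \left(C^{2} - 157 U\right) = -4 + C^{2} - 157 U$)
$M = 11880$ ($M = 440 \cdot 27 = 11880$)
$\sqrt{M + o{\left(-187,-35 \right)}} = \sqrt{11880 - \left(-5491 - 34969\right)} = \sqrt{11880 + \left(-4 + 34969 + 5495\right)} = \sqrt{11880 + 40460} = \sqrt{52340} = 2 \sqrt{13085}$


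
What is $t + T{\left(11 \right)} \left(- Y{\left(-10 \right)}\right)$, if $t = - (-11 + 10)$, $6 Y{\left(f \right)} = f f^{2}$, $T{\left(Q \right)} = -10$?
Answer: $- \frac{4997}{3} \approx -1665.7$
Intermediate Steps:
$Y{\left(f \right)} = \frac{f^{3}}{6}$ ($Y{\left(f \right)} = \frac{f f^{2}}{6} = \frac{f^{3}}{6}$)
$t = 1$ ($t = \left(-1\right) \left(-1\right) = 1$)
$t + T{\left(11 \right)} \left(- Y{\left(-10 \right)}\right) = 1 - 10 \left(- \frac{\left(-10\right)^{3}}{6}\right) = 1 - 10 \left(- \frac{-1000}{6}\right) = 1 - 10 \left(\left(-1\right) \left(- \frac{500}{3}\right)\right) = 1 - \frac{5000}{3} = - \frac{4997}{3}$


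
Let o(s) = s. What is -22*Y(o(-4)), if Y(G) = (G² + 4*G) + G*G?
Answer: -352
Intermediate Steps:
Y(G) = 2*G² + 4*G (Y(G) = (G² + 4*G) + G² = 2*G² + 4*G)
-22*Y(o(-4)) = -44*(-4)*(2 - 4) = -44*(-4)*(-2) = -22*16 = -352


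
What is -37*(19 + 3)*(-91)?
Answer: 74074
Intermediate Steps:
-37*(19 + 3)*(-91) = -37*22*(-91) = -814*(-91) = 74074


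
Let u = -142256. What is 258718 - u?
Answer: 400974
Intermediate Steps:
258718 - u = 258718 - 1*(-142256) = 258718 + 142256 = 400974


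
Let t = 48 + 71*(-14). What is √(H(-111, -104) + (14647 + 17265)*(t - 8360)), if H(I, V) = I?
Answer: I*√296973183 ≈ 17233.0*I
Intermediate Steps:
t = -946 (t = 48 - 994 = -946)
√(H(-111, -104) + (14647 + 17265)*(t - 8360)) = √(-111 + (14647 + 17265)*(-946 - 8360)) = √(-111 + 31912*(-9306)) = √(-111 - 296973072) = √(-296973183) = I*√296973183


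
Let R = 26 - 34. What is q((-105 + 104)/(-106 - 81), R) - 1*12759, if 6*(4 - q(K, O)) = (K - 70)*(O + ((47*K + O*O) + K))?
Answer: -423080215/34969 ≈ -12099.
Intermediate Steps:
R = -8
q(K, O) = 4 - (-70 + K)*(O + O**2 + 48*K)/6 (q(K, O) = 4 - (K - 70)*(O + ((47*K + O*O) + K))/6 = 4 - (-70 + K)*(O + ((47*K + O**2) + K))/6 = 4 - (-70 + K)*(O + ((O**2 + 47*K) + K))/6 = 4 - (-70 + K)*(O + (O**2 + 48*K))/6 = 4 - (-70 + K)*(O + O**2 + 48*K)/6)
q((-105 + 104)/(-106 - 81), R) - 1*12759 = (4 - 8*(-105 + 104)**2/(-106 - 81)**2 + 560*((-105 + 104)/(-106 - 81)) + (35/3)*(-8) + (35/3)*(-8)**2 - 1/6*(-105 + 104)/(-106 - 81)*(-8) - 1/6*(-105 + 104)/(-106 - 81)*(-8)**2) - 1*12759 = (4 - 8*(-1/(-187))**2 + 560*(-1/(-187)) - 280/3 + (35/3)*64 - 1/6*(-1/(-187))*(-8) - 1/6*(-1/(-187))*64) - 12759 = (4 - 8*(-1*(-1/187))**2 + 560*(-1*(-1/187)) - 280/3 + 2240/3 - 1/6*(-1*(-1/187))*(-8) - 1/6*(-1*(-1/187))*64) - 12759 = (4 - 8*(1/187)**2 + 560*(1/187) - 280/3 + 2240/3 - 1/6*1/187*(-8) - 1/6*1/187*64) - 12759 = (4 - 8*1/34969 + 560/187 - 280/3 + 2240/3 + 4/561 - 32/561) - 12759 = (4 - 8/34969 + 560/187 - 280/3 + 2240/3 + 4/561 - 32/561) - 12759 = 23089256/34969 - 12759 = -423080215/34969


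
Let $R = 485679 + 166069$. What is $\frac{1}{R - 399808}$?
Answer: $\frac{1}{251940} \approx 3.9692 \cdot 10^{-6}$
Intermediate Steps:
$R = 651748$
$\frac{1}{R - 399808} = \frac{1}{651748 - 399808} = \frac{1}{251940}$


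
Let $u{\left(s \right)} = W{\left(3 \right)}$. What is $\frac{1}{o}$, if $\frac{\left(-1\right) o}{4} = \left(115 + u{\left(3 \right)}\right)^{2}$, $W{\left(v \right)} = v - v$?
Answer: $- \frac{1}{52900} \approx -1.8904 \cdot 10^{-5}$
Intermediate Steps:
$W{\left(v \right)} = 0$
$u{\left(s \right)} = 0$
$o = -52900$ ($o = - 4 \left(115 + 0\right)^{2} = - 4 \cdot 115^{2} = \left(-4\right) 13225 = -52900$)
$\frac{1}{o} = \frac{1}{-52900} = - \frac{1}{52900}$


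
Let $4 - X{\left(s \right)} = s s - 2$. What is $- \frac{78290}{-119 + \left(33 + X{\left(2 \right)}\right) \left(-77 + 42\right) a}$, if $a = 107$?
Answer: $\frac{39145}{65597} \approx 0.59675$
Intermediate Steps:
$X{\left(s \right)} = 6 - s^{2}$ ($X{\left(s \right)} = 4 - \left(s s - 2\right) = 4 - \left(s^{2} - 2\right) = 4 - \left(-2 + s^{2}\right) = 6 - s^{2}$)
$- \frac{78290}{-119 + \left(33 + X{\left(2 \right)}\right) \left(-77 + 42\right) a} = - \frac{78290}{-119 + \left(33 + \left(6 - 2^{2}\right)\right) \left(-77 + 42\right) 107} = - \frac{78290}{-119 + \left(33 + \left(6 - 4\right)\right) \left(-35\right) 107} = - \frac{78290}{-119 + \left(33 + 2\right) \left(-35\right) 107} = - \frac{78290}{-119 + 35 \left(-35\right) 107} = - \frac{78290}{-119 - 131075} = - \frac{78290}{-131194} = \left(-78290\right) \left(- \frac{1}{131194}\right) = \frac{39145}{65597}$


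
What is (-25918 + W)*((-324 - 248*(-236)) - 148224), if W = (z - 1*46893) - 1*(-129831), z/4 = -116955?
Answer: 36980216000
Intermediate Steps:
z = -467820 (z = 4*(-116955) = -467820)
W = -384882 (W = (-467820 - 1*46893) - 1*(-129831) = (-467820 - 46893) + 129831 = -514713 + 129831 = -384882)
(-25918 + W)*((-324 - 248*(-236)) - 148224) = (-25918 - 384882)*((-324 - 248*(-236)) - 148224) = -410800*((-324 + 58528) - 148224) = -410800*(58204 - 148224) = -410800*(-90020) = 36980216000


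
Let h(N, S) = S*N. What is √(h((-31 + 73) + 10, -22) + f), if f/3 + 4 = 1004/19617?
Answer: 8*I*√772223205/6539 ≈ 33.998*I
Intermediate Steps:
h(N, S) = N*S
f = -77464/6539 (f = -12 + 3*(1004/19617) = -12 + 1004/6539 = -77464/6539 ≈ -11.846)
√(h((-31 + 73) + 10, -22) + f) = √(((-31 + 73) + 10)*(-22) - 77464/6539) = √((42 + 10)*(-22) - 77464/6539) = √(52*(-22) - 77464/6539) = √(-1144 - 77464/6539) = √(-7558080/6539) = 8*I*√772223205/6539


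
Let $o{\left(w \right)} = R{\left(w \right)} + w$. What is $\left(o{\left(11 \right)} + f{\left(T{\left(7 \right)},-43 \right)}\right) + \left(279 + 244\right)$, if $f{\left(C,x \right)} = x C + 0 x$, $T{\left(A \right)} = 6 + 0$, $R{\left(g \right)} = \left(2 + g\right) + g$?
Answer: $300$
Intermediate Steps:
$R{\left(g \right)} = 2 + 2 g$
$o{\left(w \right)} = 2 + 3 w$ ($o{\left(w \right)} = \left(2 + 2 w\right) + w = 2 + 3 w$)
$T{\left(A \right)} = 6$
$f{\left(C,x \right)} = C x$ ($f{\left(C,x \right)} = C x + 0 = C x$)
$\left(o{\left(11 \right)} + f{\left(T{\left(7 \right)},-43 \right)}\right) + \left(279 + 244\right) = \left(\left(2 + 3 \cdot 11\right) + 6 \left(-43\right)\right) + \left(279 + 244\right) = \left(\left(2 + 33\right) - 258\right) + 523 = \left(35 - 258\right) + 523 = -223 + 523 = 300$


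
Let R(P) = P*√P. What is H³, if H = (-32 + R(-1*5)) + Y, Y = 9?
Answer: -3542 - 7310*I*√5 ≈ -3542.0 - 16346.0*I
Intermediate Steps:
R(P) = P^(3/2)
H = -23 - 5*I*√5 (H = (-32 + (-1*5)^(3/2)) + 9 = (-32 + (-5)^(3/2)) + 9 = (-32 - 5*I*√5) + 9 = -23 - 5*I*√5 ≈ -23.0 - 11.18*I)
H³ = (-23 - 5*I*√5)³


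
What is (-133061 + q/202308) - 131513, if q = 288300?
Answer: -4460429041/16859 ≈ -2.6457e+5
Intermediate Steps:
(-133061 + q/202308) - 131513 = (-133061 + 288300/202308) - 131513 = (-133061 + 288300*(1/202308)) - 131513 = (-133061 + 24025/16859) - 131513 = -2243251374/16859 - 131513 = -4460429041/16859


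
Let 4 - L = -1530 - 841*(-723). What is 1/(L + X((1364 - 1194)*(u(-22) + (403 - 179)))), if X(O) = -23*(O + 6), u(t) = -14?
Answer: -1/1427747 ≈ -7.0040e-7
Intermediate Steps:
X(O) = -138 - 23*O (X(O) = -23*(6 + O) = -138 - 23*O)
L = -606509 (L = 4 - (-1530 - 841*(-723)) = 4 - (-1530 + 608043) = 4 - 1*606513 = 4 - 606513 = -606509)
1/(L + X((1364 - 1194)*(u(-22) + (403 - 179)))) = 1/(-606509 + (-138 - 23*(1364 - 1194)*(-14 + (403 - 179)))) = 1/(-606509 + (-138 - 3910*(-14 + 224))) = 1/(-606509 + (-138 - 3910*210)) = 1/(-606509 + (-138 - 23*35700)) = 1/(-606509 + (-138 - 821100)) = 1/(-606509 - 821238) = 1/(-1427747) = -1/1427747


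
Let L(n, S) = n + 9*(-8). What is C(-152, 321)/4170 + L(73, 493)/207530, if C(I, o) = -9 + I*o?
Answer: -168794456/14423335 ≈ -11.703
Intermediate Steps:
L(n, S) = -72 + n (L(n, S) = n - 72 = -72 + n)
C(-152, 321)/4170 + L(73, 493)/207530 = (-9 - 152*321)/4170 + (-72 + 73)/207530 = (-9 - 48792)*(1/4170) + 1*(1/207530) = -48801*1/4170 + 1/207530 = -16267/1390 + 1/207530 = -168794456/14423335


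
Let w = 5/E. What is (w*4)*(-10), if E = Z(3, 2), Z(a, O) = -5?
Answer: 40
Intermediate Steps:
E = -5
w = -1 (w = 5/(-5) = 5*(-⅕) = -1)
(w*4)*(-10) = -1*4*(-10) = -4*(-10) = 40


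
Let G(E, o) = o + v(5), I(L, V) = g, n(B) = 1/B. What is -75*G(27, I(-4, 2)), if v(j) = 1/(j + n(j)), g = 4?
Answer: -8175/26 ≈ -314.42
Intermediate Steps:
I(L, V) = 4
v(j) = 1/(j + 1/j)
G(E, o) = 5/26 + o (G(E, o) = o + 5/(1 + 5²) = o + 5/(1 + 25) = o + 5/26 = 5/26 + o)
-75*G(27, I(-4, 2)) = -75*(5/26 + 4) = -75*109/26 = -8175/26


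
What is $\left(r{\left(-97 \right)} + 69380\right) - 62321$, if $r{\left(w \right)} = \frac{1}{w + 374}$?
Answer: $\frac{1955344}{277} \approx 7059.0$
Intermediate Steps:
$r{\left(w \right)} = \frac{1}{374 + w}$
$\left(r{\left(-97 \right)} + 69380\right) - 62321 = \left(\frac{1}{374 - 97} + 69380\right) - 62321 = \left(\frac{1}{277} + 69380\right) - 62321 = \frac{19218261}{277} - 62321 = \frac{1955344}{277}$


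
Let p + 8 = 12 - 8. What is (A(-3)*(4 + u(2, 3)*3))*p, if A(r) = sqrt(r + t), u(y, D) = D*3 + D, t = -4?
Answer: -160*I*sqrt(7) ≈ -423.32*I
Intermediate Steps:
u(y, D) = 4*D (u(y, D) = 3*D + D = 4*D)
p = -4 (p = -8 + (12 - 8) = -8 + 4 = -4)
A(r) = sqrt(-4 + r) (A(r) = sqrt(r - 4) = sqrt(-4 + r))
(A(-3)*(4 + u(2, 3)*3))*p = (sqrt(-4 - 3)*(4 + (4*3)*3))*(-4) = (sqrt(-7)*(4 + 12*3))*(-4) = ((I*sqrt(7))*(4 + 36))*(-4) = ((I*sqrt(7))*40)*(-4) = (40*I*sqrt(7))*(-4) = -160*I*sqrt(7)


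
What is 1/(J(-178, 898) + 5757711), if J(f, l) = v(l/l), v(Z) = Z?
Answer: 1/5757712 ≈ 1.7368e-7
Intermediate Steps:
J(f, l) = 1 (J(f, l) = l/l = 1)
1/(J(-178, 898) + 5757711) = 1/(1 + 5757711) = 1/5757712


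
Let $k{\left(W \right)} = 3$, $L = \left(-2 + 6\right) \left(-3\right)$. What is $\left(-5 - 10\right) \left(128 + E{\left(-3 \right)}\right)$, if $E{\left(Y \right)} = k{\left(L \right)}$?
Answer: $-1965$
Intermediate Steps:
$L = -12$ ($L = 4 \left(-3\right) = -12$)
$E{\left(Y \right)} = 3$
$\left(-5 - 10\right) \left(128 + E{\left(-3 \right)}\right) = \left(-5 - 10\right) \left(128 + 3\right) = \left(-5 - 10\right) 131 = \left(-15\right) 131 = -1965$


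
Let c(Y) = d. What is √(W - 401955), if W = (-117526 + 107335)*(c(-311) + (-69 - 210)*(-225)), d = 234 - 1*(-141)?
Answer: I*√643963605 ≈ 25376.0*I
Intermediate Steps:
d = 375 (d = 234 + 141 = 375)
c(Y) = 375
W = -643561650 (W = (-117526 + 107335)*(375 + (-69 - 210)*(-225)) = -10191*(375 - 279*(-225)) = -10191*(375 + 62775) = -10191*63150 = -643561650)
√(W - 401955) = √(-643561650 - 401955) = √(-643963605) = I*√643963605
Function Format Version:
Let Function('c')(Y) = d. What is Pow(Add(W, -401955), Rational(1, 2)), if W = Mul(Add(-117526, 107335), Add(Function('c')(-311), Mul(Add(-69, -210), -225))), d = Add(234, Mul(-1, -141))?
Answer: Mul(I, Pow(643963605, Rational(1, 2))) ≈ Mul(25376., I)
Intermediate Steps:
d = 375 (d = Add(234, 141) = 375)
Function('c')(Y) = 375
W = -643561650 (W = Mul(Add(-117526, 107335), Add(375, Mul(Add(-69, -210), -225))) = Mul(-10191, Add(375, Mul(-279, -225))) = Mul(-10191, Add(375, 62775)) = Mul(-10191, 63150) = -643561650)
Pow(Add(W, -401955), Rational(1, 2)) = Pow(Add(-643561650, -401955), Rational(1, 2)) = Pow(-643963605, Rational(1, 2)) = Mul(I, Pow(643963605, Rational(1, 2)))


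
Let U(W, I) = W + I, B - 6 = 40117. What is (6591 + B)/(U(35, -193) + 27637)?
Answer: 46714/27479 ≈ 1.7000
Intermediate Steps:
B = 40123 (B = 6 + 40117 = 40123)
U(W, I) = I + W
(6591 + B)/(U(35, -193) + 27637) = (6591 + 40123)/((-193 + 35) + 27637) = 46714/(-158 + 27637) = 46714/27479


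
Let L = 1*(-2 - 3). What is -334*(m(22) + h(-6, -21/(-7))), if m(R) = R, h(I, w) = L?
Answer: -5678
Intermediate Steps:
L = -5 (L = 1*(-5) = -5)
h(I, w) = -5
-334*(m(22) + h(-6, -21/(-7))) = -334*(22 - 5) = -334*17 = -5678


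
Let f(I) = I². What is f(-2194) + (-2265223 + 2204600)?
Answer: 4753013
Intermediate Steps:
f(-2194) + (-2265223 + 2204600) = (-2194)² + (-2265223 + 2204600) = 4813636 - 60623 = 4753013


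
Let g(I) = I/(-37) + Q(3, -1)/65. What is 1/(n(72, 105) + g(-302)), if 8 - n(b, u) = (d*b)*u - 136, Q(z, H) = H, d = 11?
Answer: -2405/199633887 ≈ -1.2047e-5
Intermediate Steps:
g(I) = -1/65 - I/37 (g(I) = I/(-37) - 1/65 = I*(-1/37) - 1*1/65 = -I/37 - 1/65 = -1/65 - I/37)
n(b, u) = 144 - 11*b*u (n(b, u) = 8 - ((11*b)*u - 136) = 8 - (11*b*u - 136) = 8 - (-136 + 11*b*u) = 8 + (136 - 11*b*u) = 144 - 11*b*u)
1/(n(72, 105) + g(-302)) = 1/((144 - 11*72*105) + (-1/65 - 1/37*(-302))) = 1/((144 - 83160) + (-1/65 + 302/37)) = 1/(-83016 + 19593/2405) = 1/(-199633887/2405) = -2405/199633887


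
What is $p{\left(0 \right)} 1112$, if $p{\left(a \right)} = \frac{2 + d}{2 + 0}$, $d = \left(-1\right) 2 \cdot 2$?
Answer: $-1112$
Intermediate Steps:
$d = -4$ ($d = \left(-2\right) 2 = -4$)
$p{\left(a \right)} = -1$ ($p{\left(a \right)} = \frac{2 - 4}{2 + 0} = - \frac{2}{2} = \left(-2\right) \frac{1}{2} = -1$)
$p{\left(0 \right)} 1112 = \left(-1\right) 1112 = -1112$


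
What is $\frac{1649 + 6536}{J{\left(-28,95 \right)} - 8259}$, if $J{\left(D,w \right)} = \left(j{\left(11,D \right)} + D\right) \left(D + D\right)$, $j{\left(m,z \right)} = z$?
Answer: $- \frac{8185}{5123} \approx -1.5977$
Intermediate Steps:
$J{\left(D,w \right)} = 4 D^{2}$ ($J{\left(D,w \right)} = \left(D + D\right) \left(D + D\right) = 2 D 2 D = 4 D^{2}$)
$\frac{1649 + 6536}{J{\left(-28,95 \right)} - 8259} = \frac{1649 + 6536}{4 \left(-28\right)^{2} - 8259} = \frac{8185}{4 \cdot 784 - 8259} = \frac{8185}{3136 - 8259} = \frac{8185}{-5123} = 8185 \left(- \frac{1}{5123}\right) = - \frac{8185}{5123}$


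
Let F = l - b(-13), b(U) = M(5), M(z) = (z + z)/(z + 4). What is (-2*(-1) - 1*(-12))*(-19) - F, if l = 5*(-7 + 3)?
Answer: -2204/9 ≈ -244.89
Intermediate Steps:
M(z) = 2*z/(4 + z) (M(z) = (2*z)/(4 + z) = 2*z/(4 + z))
b(U) = 10/9 (b(U) = 2*5/(4 + 5) = 2*5/9 = 2*5*(1/9) = 10/9)
l = -20 (l = 5*(-4) = -20)
F = -190/9 (F = -20 - 1*10/9 = -20 - 10/9 = -190/9 ≈ -21.111)
(-2*(-1) - 1*(-12))*(-19) - F = (-2*(-1) - 1*(-12))*(-19) - 1*(-190/9) = (2 + 12)*(-19) + 190/9 = 14*(-19) + 190/9 = -266 + 190/9 = -2204/9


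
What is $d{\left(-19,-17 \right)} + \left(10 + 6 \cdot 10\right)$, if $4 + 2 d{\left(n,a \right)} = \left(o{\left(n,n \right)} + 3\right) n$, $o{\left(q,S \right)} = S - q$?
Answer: $\frac{79}{2} \approx 39.5$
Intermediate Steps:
$d{\left(n,a \right)} = -2 + \frac{3 n}{2}$ ($d{\left(n,a \right)} = -2 + \frac{\left(\left(n - n\right) + 3\right) n}{2} = -2 + \frac{\left(0 + 3\right) n}{2} = -2 + \frac{3 n}{2}$)
$d{\left(-19,-17 \right)} + \left(10 + 6 \cdot 10\right) = \left(-2 + \frac{3}{2} \left(-19\right)\right) + \left(10 + 6 \cdot 10\right) = \left(-2 - \frac{57}{2}\right) + \left(10 + 60\right) = - \frac{61}{2} + 70 = \frac{79}{2}$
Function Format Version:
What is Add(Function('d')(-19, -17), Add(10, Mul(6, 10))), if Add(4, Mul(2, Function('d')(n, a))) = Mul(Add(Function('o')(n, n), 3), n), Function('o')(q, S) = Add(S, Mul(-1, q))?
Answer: Rational(79, 2) ≈ 39.500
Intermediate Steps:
Function('d')(n, a) = Add(-2, Mul(Rational(3, 2), n)) (Function('d')(n, a) = Add(-2, Mul(Rational(1, 2), Mul(Add(Add(n, Mul(-1, n)), 3), n))) = Add(-2, Mul(Rational(1, 2), Mul(Add(0, 3), n))) = Add(-2, Mul(Rational(1, 2), Mul(3, n))) = Add(-2, Mul(Rational(3, 2), n)))
Add(Function('d')(-19, -17), Add(10, Mul(6, 10))) = Add(Add(-2, Mul(Rational(3, 2), -19)), Add(10, Mul(6, 10))) = Add(Add(-2, Rational(-57, 2)), Add(10, 60)) = Add(Rational(-61, 2), 70) = Rational(79, 2)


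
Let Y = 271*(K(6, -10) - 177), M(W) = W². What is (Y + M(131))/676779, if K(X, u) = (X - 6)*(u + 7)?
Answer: -30806/676779 ≈ -0.045519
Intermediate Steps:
K(X, u) = (-6 + X)*(7 + u)
Y = -47967 (Y = 271*((-42 - 6*(-10) + 7*6 + 6*(-10)) - 177) = 271*((-42 + 60 + 42 - 60) - 177) = 271*(0 - 177) = 271*(-177) = -47967)
(Y + M(131))/676779 = (-47967 + 131²)/676779 = (-47967 + 17161)*(1/676779) = -30806*1/676779 = -30806/676779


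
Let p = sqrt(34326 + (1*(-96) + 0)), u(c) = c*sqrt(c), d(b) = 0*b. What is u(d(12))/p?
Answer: 0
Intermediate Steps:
d(b) = 0
u(c) = c**(3/2)
p = sqrt(34230) (p = sqrt(34326 + (-96 + 0)) = sqrt(34326 - 96) = sqrt(34230) ≈ 185.01)
u(d(12))/p = 0**(3/2)/(sqrt(34230)) = 0*(sqrt(34230)/34230) = 0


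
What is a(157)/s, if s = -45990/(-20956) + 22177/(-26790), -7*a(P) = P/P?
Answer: -70176405/671414527 ≈ -0.10452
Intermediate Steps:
a(P) = -⅐ (a(P) = -P/(7*P) = -⅐*1 = -⅐)
s = 95916361/70176405 (s = -45990*(-1/20956) + 22177*(-1/26790) = 22995/10478 - 22177/26790 = 95916361/70176405 ≈ 1.3668)
a(157)/s = -1/(7*95916361/70176405) = -⅐*70176405/95916361 = -70176405/671414527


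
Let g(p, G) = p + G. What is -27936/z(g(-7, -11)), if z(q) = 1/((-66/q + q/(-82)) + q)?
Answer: 16165632/41 ≈ 3.9428e+5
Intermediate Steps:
g(p, G) = G + p
z(q) = 1/(-66/q + 81*q/82) (z(q) = 1/((-66/q + q*(-1/82)) + q) = 1/((-66/q - q/82) + q) = 1/(-66/q + 81*q/82))
-27936/z(g(-7, -11)) = -27936*3*(-1804 + 27*(-11 - 7)**2)/(82*(-11 - 7)) = -27936/((82/3)*(-18)/(-1804 + 27*(-18)**2)) = -27936/((82/3)*(-18)/(-1804 + 27*324)) = -27936/((82/3)*(-18)/(-1804 + 8748)) = -27936/((82/3)*(-18)/6944) = -27936/((82/3)*(-18)*(1/6944)) = -27936/(-123/1736) = -27936*(-1736/123) = 16165632/41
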